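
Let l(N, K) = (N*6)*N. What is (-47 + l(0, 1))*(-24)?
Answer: 1128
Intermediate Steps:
l(N, K) = 6*N² (l(N, K) = (6*N)*N = 6*N²)
(-47 + l(0, 1))*(-24) = (-47 + 6*0²)*(-24) = (-47 + 6*0)*(-24) = (-47 + 0)*(-24) = -47*(-24) = 1128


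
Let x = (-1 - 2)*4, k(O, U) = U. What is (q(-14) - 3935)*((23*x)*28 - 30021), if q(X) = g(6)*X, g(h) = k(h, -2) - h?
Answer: 144314427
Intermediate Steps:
g(h) = -2 - h
q(X) = -8*X (q(X) = (-2 - 1*6)*X = (-2 - 6)*X = -8*X)
x = -12 (x = -3*4 = -12)
(q(-14) - 3935)*((23*x)*28 - 30021) = (-8*(-14) - 3935)*((23*(-12))*28 - 30021) = (112 - 3935)*(-276*28 - 30021) = -3823*(-7728 - 30021) = -3823*(-37749) = 144314427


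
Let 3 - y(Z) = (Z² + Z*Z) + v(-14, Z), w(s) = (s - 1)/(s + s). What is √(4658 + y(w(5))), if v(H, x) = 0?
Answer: √116517/5 ≈ 68.269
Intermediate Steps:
w(s) = (-1 + s)/(2*s) (w(s) = (-1 + s)/((2*s)) = (-1 + s)*(1/(2*s)) = (-1 + s)/(2*s))
y(Z) = 3 - 2*Z² (y(Z) = 3 - ((Z² + Z*Z) + 0) = 3 - ((Z² + Z²) + 0) = 3 - (2*Z² + 0) = 3 - 2*Z²)
√(4658 + y(w(5))) = √(4658 + (3 - 2*(-1 + 5)²/100)) = √(4658 + (3 - 2*((½)*(⅕)*4)²)) = √(4658 + (3 - 2*(⅖)²)) = √(4658 + (3 - 2*4/25)) = √(4658 + (3 - 8/25)) = √(4658 + 67/25) = √(116517/25) = √116517/5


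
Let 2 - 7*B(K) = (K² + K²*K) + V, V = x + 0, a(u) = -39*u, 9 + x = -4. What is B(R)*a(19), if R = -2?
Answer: -14079/7 ≈ -2011.3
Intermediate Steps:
x = -13 (x = -9 - 4 = -13)
V = -13 (V = -13 + 0 = -13)
B(K) = 15/7 - K²/7 - K³/7 (B(K) = 2/7 - ((K² + K²*K) - 13)/7 = 2/7 - ((K² + K³) - 13)/7 = 2/7 - (-13 + K² + K³)/7 = 2/7 + (13/7 - K²/7 - K³/7) = 15/7 - K²/7 - K³/7)
B(R)*a(19) = (15/7 - ⅐*(-2)² - ⅐*(-2)³)*(-39*19) = (15/7 - ⅐*4 - ⅐*(-8))*(-741) = (15/7 - 4/7 + 8/7)*(-741) = (19/7)*(-741) = -14079/7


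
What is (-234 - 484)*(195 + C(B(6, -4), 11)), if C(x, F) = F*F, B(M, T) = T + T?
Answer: -226888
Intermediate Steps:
B(M, T) = 2*T
C(x, F) = F²
(-234 - 484)*(195 + C(B(6, -4), 11)) = (-234 - 484)*(195 + 11²) = -718*(195 + 121) = -718*316 = -226888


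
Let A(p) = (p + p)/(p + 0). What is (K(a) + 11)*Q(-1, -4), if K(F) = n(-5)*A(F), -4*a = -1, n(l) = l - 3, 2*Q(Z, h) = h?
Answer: 10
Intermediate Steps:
Q(Z, h) = h/2
n(l) = -3 + l
A(p) = 2 (A(p) = (2*p)/p = 2)
a = 1/4 (a = -1/4*(-1) = 1/4 ≈ 0.25000)
K(F) = -16 (K(F) = (-3 - 5)*2 = -8*2 = -16)
(K(a) + 11)*Q(-1, -4) = (-16 + 11)*((1/2)*(-4)) = -5*(-2) = 10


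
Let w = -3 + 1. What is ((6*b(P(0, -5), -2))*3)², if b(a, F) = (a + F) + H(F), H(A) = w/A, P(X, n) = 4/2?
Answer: 324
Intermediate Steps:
P(X, n) = 2 (P(X, n) = 4*(½) = 2)
w = -2
H(A) = -2/A
b(a, F) = F + a - 2/F (b(a, F) = (a + F) - 2/F = (F + a) - 2/F = F + a - 2/F)
((6*b(P(0, -5), -2))*3)² = ((6*(-2 + 2 - 2/(-2)))*3)² = ((6*(-2 + 2 - 2*(-½)))*3)² = ((6*(-2 + 2 + 1))*3)² = ((6*1)*3)² = (6*3)² = 18² = 324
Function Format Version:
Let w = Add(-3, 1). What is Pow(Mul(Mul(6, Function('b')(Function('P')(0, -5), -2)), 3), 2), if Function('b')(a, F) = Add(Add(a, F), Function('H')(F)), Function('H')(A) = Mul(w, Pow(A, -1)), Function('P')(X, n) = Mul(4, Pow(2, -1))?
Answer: 324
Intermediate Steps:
Function('P')(X, n) = 2 (Function('P')(X, n) = Mul(4, Rational(1, 2)) = 2)
w = -2
Function('H')(A) = Mul(-2, Pow(A, -1))
Function('b')(a, F) = Add(F, a, Mul(-2, Pow(F, -1))) (Function('b')(a, F) = Add(Add(a, F), Mul(-2, Pow(F, -1))) = Add(Add(F, a), Mul(-2, Pow(F, -1))) = Add(F, a, Mul(-2, Pow(F, -1))))
Pow(Mul(Mul(6, Function('b')(Function('P')(0, -5), -2)), 3), 2) = Pow(Mul(Mul(6, Add(-2, 2, Mul(-2, Pow(-2, -1)))), 3), 2) = Pow(Mul(Mul(6, Add(-2, 2, Mul(-2, Rational(-1, 2)))), 3), 2) = Pow(Mul(Mul(6, Add(-2, 2, 1)), 3), 2) = Pow(Mul(Mul(6, 1), 3), 2) = Pow(Mul(6, 3), 2) = Pow(18, 2) = 324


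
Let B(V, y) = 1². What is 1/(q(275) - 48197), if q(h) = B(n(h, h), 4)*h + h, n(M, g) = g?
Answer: -1/47647 ≈ -2.0988e-5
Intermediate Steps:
B(V, y) = 1
q(h) = 2*h (q(h) = 1*h + h = h + h = 2*h)
1/(q(275) - 48197) = 1/(2*275 - 48197) = 1/(550 - 48197) = 1/(-47647) = -1/47647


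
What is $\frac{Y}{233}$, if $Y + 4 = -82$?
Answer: $- \frac{86}{233} \approx -0.3691$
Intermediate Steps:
$Y = -86$ ($Y = -4 - 82 = -86$)
$\frac{Y}{233} = - \frac{86}{233}$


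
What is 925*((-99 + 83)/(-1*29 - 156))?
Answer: 80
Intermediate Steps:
925*((-99 + 83)/(-1*29 - 156)) = 925*(-16/(-29 - 156)) = 925*(-16/(-185)) = 925*(-16*(-1/185)) = 925*(16/185) = 80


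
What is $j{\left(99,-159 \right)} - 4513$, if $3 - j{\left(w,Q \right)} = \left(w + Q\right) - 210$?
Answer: $-4240$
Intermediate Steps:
$j{\left(w,Q \right)} = 213 - Q - w$ ($j{\left(w,Q \right)} = 3 - \left(\left(w + Q\right) - 210\right) = 3 - \left(\left(Q + w\right) - 210\right) = 3 - \left(-210 + Q + w\right) = 213 - Q - w$)
$j{\left(99,-159 \right)} - 4513 = \left(213 - -159 - 99\right) - 4513 = \left(213 + 159 - 99\right) - 4513 = 273 - 4513 = -4240$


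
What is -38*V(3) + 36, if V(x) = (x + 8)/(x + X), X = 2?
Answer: -238/5 ≈ -47.600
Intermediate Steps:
V(x) = (8 + x)/(2 + x) (V(x) = (x + 8)/(x + 2) = (8 + x)/(2 + x))
-38*V(3) + 36 = -38*(8 + 3)/(2 + 3) + 36 = -38*11/5 + 36 = -418/5 + 36 = -238/5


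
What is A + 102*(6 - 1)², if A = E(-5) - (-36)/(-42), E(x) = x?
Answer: 17809/7 ≈ 2544.1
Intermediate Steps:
A = -41/7 (A = -5 - (-36)/(-42) = -5 - (-36)*(-1)/42 = -5 - 1*6/7 = -5 - 6/7 = -41/7 ≈ -5.8571)
A + 102*(6 - 1)² = -41/7 + 102*(6 - 1)² = -41/7 + 102*5² = -41/7 + 102*25 = -41/7 + 2550 = 17809/7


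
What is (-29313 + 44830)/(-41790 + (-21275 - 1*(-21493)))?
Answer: -15517/41572 ≈ -0.37326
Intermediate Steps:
(-29313 + 44830)/(-41790 + (-21275 - 1*(-21493))) = 15517/(-41790 + (-21275 + 21493)) = 15517/(-41790 + 218) = 15517/(-41572) = 15517*(-1/41572) = -15517/41572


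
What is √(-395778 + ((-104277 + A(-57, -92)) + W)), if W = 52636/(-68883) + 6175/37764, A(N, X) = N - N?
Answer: I*√10443675520241536725157/144516534 ≈ 707.15*I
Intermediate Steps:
A(N, X) = 0
W = -520797793/867099204 (W = 52636*(-1/68883) + 6175*(1/37764) = -52636/68883 + 6175/37764 = -520797793/867099204 ≈ -0.60062)
√(-395778 + ((-104277 + A(-57, -92)) + W)) = √(-395778 + ((-104277 + 0) - 520797793/867099204)) = √(-395778 + (-104277 - 520797793/867099204)) = √(-395778 - 90419024493301/867099204) = √(-433597813254013/867099204) = I*√10443675520241536725157/144516534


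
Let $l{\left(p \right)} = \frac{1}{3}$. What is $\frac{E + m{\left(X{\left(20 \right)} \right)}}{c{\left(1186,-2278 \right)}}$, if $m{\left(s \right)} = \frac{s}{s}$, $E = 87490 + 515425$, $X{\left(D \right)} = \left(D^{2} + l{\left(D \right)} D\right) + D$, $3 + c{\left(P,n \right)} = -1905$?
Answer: $- \frac{50243}{159} \approx -315.99$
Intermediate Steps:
$c{\left(P,n \right)} = -1908$ ($c{\left(P,n \right)} = -3 - 1905 = -1908$)
$l{\left(p \right)} = \frac{1}{3}$
$X{\left(D \right)} = D^{2} + \frac{4 D}{3}$ ($X{\left(D \right)} = \left(D^{2} + \frac{D}{3}\right) + D = D^{2} + \frac{4 D}{3}$)
$E = 602915$
$m{\left(s \right)} = 1$
$\frac{E + m{\left(X{\left(20 \right)} \right)}}{c{\left(1186,-2278 \right)}} = \frac{602915 + 1}{-1908} = 602916 \left(- \frac{1}{1908}\right) = - \frac{50243}{159}$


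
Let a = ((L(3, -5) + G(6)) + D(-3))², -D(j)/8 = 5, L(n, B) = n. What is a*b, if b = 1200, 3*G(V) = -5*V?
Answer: 2650800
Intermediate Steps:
G(V) = -5*V/3 (G(V) = (-5*V)/3 = -5*V/3)
D(j) = -40 (D(j) = -8*5 = -40)
a = 2209 (a = ((3 - 5/3*6) - 40)² = ((3 - 10) - 40)² = (-7 - 40)² = (-47)² = 2209)
a*b = 2209*1200 = 2650800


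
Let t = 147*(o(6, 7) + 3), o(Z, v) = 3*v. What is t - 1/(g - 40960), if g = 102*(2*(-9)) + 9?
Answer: 150952537/42787 ≈ 3528.0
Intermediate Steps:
g = -1827 (g = 102*(-18) + 9 = -1836 + 9 = -1827)
t = 3528 (t = 147*(3*7 + 3) = 147*(21 + 3) = 147*24 = 3528)
t - 1/(g - 40960) = 3528 - 1/(-1827 - 40960) = 3528 - 1/(-42787) = 3528 - 1*(-1/42787) = 3528 + 1/42787 = 150952537/42787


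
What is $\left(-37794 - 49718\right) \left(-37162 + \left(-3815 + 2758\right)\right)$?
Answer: $3344621128$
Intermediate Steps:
$\left(-37794 - 49718\right) \left(-37162 + \left(-3815 + 2758\right)\right) = - 87512 \left(-37162 - 1057\right) = \left(-87512\right) \left(-38219\right) = 3344621128$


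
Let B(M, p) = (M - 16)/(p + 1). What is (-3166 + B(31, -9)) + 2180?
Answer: -7903/8 ≈ -987.88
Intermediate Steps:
B(M, p) = (-16 + M)/(1 + p)
(-3166 + B(31, -9)) + 2180 = (-3166 + (-16 + 31)/(1 - 9)) + 2180 = (-3166 + 15/(-8)) + 2180 = (-3166 - ⅛*15) + 2180 = (-3166 - 15/8) + 2180 = -25343/8 + 2180 = -7903/8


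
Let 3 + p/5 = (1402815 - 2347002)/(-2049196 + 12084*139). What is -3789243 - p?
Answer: -280040050299/73904 ≈ -3.7892e+6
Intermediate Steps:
p = -164373/73904 (p = -15 + 5*((1402815 - 2347002)/(-2049196 + 12084*139)) = -15 + 5*(-944187/(-2049196 + 1679676)) = -15 + 5*(-944187/(-369520)) = -15 + 5*(-944187*(-1/369520)) = -15 + 5*(944187/369520) = -15 + 944187/73904 = -164373/73904 ≈ -2.2241)
-3789243 - p = -3789243 - 1*(-164373/73904) = -3789243 + 164373/73904 = -280040050299/73904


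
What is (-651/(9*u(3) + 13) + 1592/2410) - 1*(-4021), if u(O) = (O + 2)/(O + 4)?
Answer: 653578551/163880 ≈ 3988.2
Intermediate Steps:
u(O) = (2 + O)/(4 + O)
(-651/(9*u(3) + 13) + 1592/2410) - 1*(-4021) = (-651/(9*((2 + 3)/(4 + 3)) + 13) + 1592/2410) - 1*(-4021) = (-651/(9*(5/7) + 13) + 1592*(1/2410)) + 4021 = (-651/(9*((⅐)*5) + 13) + 796/1205) + 4021 = (-651/(9*(5/7) + 13) + 796/1205) + 4021 = (-651/(45/7 + 13) + 796/1205) + 4021 = (-651/136/7 + 796/1205) + 4021 = (-651*7/136 + 796/1205) + 4021 = (-4557/136 + 796/1205) + 4021 = -5382929/163880 + 4021 = 653578551/163880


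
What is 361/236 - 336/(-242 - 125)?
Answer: 211783/86612 ≈ 2.4452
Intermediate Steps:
361/236 - 336/(-242 - 125) = 361*(1/236) - 336/(-367) = 361/236 - 336*(-1/367) = 361/236 + 336/367 = 211783/86612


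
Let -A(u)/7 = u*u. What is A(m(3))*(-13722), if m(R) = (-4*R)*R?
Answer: 124485984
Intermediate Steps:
m(R) = -4*R²
A(u) = -7*u² (A(u) = -7*u*u = -7*u²)
A(m(3))*(-13722) = -7*(-4*3²)²*(-13722) = -7*(-4*9)²*(-13722) = -7*(-36)²*(-13722) = -7*1296*(-13722) = -9072*(-13722) = 124485984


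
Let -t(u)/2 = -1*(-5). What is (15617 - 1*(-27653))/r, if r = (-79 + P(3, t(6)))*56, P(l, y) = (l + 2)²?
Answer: -21635/1512 ≈ -14.309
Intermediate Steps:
t(u) = -10 (t(u) = -(-2)*(-5) = -2*5 = -10)
P(l, y) = (2 + l)²
r = -3024 (r = (-79 + (2 + 3)²)*56 = (-79 + 5²)*56 = (-79 + 25)*56 = -54*56 = -3024)
(15617 - 1*(-27653))/r = (15617 - 1*(-27653))/(-3024) = (15617 + 27653)*(-1/3024) = 43270*(-1/3024) = -21635/1512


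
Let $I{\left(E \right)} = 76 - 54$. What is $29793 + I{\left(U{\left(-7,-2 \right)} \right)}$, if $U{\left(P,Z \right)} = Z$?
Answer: $29815$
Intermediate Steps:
$I{\left(E \right)} = 22$
$29793 + I{\left(U{\left(-7,-2 \right)} \right)} = 29793 + 22 = 29815$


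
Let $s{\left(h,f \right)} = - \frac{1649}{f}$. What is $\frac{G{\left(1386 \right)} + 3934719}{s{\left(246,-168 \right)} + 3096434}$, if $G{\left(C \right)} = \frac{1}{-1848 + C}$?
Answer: $\frac{7271360708}{5722228171} \approx 1.2707$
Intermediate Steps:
$\frac{G{\left(1386 \right)} + 3934719}{s{\left(246,-168 \right)} + 3096434} = \frac{\frac{1}{-1848 + 1386} + 3934719}{- \frac{1649}{-168} + 3096434} = \frac{\frac{1}{-462} + 3934719}{\left(-1649\right) \left(- \frac{1}{168}\right) + 3096434} = \frac{- \frac{1}{462} + 3934719}{\frac{1649}{168} + 3096434} = \frac{1817840177}{462 \cdot \frac{520202561}{168}} = \frac{1817840177}{462} \cdot \frac{168}{520202561} = \frac{7271360708}{5722228171}$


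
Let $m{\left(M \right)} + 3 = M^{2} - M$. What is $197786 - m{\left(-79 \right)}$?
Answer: $191469$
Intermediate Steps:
$m{\left(M \right)} = -3 + M^{2} - M$ ($m{\left(M \right)} = -3 + \left(M^{2} - M\right) = -3 + M^{2} - M$)
$197786 - m{\left(-79 \right)} = 197786 - \left(-3 + \left(-79\right)^{2} - -79\right) = 197786 - \left(-3 + 6241 + 79\right) = 197786 - 6317 = 191469$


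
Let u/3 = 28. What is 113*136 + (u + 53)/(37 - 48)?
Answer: 168911/11 ≈ 15356.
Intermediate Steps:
u = 84 (u = 3*28 = 84)
113*136 + (u + 53)/(37 - 48) = 113*136 + (84 + 53)/(37 - 48) = 15368 + 137/(-11) = 15368 + 137*(-1/11) = 15368 - 137/11 = 168911/11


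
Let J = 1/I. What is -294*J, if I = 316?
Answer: -147/158 ≈ -0.93038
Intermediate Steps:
J = 1/316 ≈ 0.0031646
-294*J = -294*1/316 = -147/158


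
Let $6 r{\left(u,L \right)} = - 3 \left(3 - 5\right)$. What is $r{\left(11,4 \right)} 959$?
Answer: $959$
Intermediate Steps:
$r{\left(u,L \right)} = 1$ ($r{\left(u,L \right)} = \frac{\left(-3\right) \left(3 - 5\right)}{6} = \frac{\left(-3\right) \left(-2\right)}{6} = \frac{1}{6} \cdot 6 = 1$)
$r{\left(11,4 \right)} 959 = 1 \cdot 959 = 959$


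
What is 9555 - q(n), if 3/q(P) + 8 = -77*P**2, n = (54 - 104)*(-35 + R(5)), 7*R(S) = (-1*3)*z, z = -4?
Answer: 14265113897601/1492947556 ≈ 9555.0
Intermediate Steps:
R(S) = 12/7 (R(S) = (-1*3*(-4))/7 = (-3*(-4))/7 = (1/7)*12 = 12/7)
n = 11650/7 (n = (54 - 104)*(-35 + 12/7) = -50*(-233/7) = 11650/7 ≈ 1664.3)
q(P) = 3/(-8 - 77*P**2)
9555 - q(n) = 9555 - (-3)/(8 + 77*(11650/7)**2) = 9555 - (-3)/(8 + 77*(135722500/49)) = 9555 - (-3)/(8 + 1492947500/7) = 9555 - (-3)/1492947556/7 = 9555 - (-3)*7/1492947556 = 9555 - 1*(-21/1492947556) = 9555 + 21/1492947556 = 14265113897601/1492947556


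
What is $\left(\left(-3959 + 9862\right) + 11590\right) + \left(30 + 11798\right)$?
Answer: $29321$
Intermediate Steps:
$\left(\left(-3959 + 9862\right) + 11590\right) + \left(30 + 11798\right) = \left(5903 + 11590\right) + 11828 = 17493 + 11828 = 29321$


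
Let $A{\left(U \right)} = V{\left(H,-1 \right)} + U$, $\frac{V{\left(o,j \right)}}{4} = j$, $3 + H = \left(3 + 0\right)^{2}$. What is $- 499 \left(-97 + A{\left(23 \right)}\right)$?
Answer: $38922$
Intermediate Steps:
$H = 6$ ($H = -3 + \left(3 + 0\right)^{2} = -3 + 3^{2} = -3 + 9 = 6$)
$V{\left(o,j \right)} = 4 j$
$A{\left(U \right)} = -4 + U$ ($A{\left(U \right)} = 4 \left(-1\right) + U = -4 + U$)
$- 499 \left(-97 + A{\left(23 \right)}\right) = - 499 \left(-97 + \left(-4 + 23\right)\right) = - 499 \left(-97 + 19\right) = \left(-499\right) \left(-78\right) = 38922$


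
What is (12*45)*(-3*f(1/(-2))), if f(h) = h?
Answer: 810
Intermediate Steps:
(12*45)*(-3*f(1/(-2))) = (12*45)*(-3/(-2)) = 540*(-3*(-½)) = 540*(3/2) = 810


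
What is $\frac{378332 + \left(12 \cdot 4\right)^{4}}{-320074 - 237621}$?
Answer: $- \frac{5686748}{557695} \approx -10.197$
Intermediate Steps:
$\frac{378332 + \left(12 \cdot 4\right)^{4}}{-320074 - 237621} = \frac{378332 + 48^{4}}{-557695} = \left(378332 + 5308416\right) \left(- \frac{1}{557695}\right) = 5686748 \left(- \frac{1}{557695}\right) = - \frac{5686748}{557695}$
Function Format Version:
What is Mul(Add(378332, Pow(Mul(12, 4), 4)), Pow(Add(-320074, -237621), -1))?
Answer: Rational(-5686748, 557695) ≈ -10.197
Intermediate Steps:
Mul(Add(378332, Pow(Mul(12, 4), 4)), Pow(Add(-320074, -237621), -1)) = Mul(Add(378332, Pow(48, 4)), Pow(-557695, -1)) = Mul(Add(378332, 5308416), Rational(-1, 557695)) = Mul(5686748, Rational(-1, 557695)) = Rational(-5686748, 557695)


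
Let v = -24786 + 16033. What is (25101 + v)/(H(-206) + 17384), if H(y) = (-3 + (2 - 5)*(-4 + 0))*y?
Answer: 8174/7765 ≈ 1.0527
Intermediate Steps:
v = -8753
H(y) = 9*y (H(y) = (-3 - 3*(-4))*y = (-3 + 12)*y = 9*y)
(25101 + v)/(H(-206) + 17384) = (25101 - 8753)/(9*(-206) + 17384) = 16348/(-1854 + 17384) = 16348/15530 = 16348*(1/15530) = 8174/7765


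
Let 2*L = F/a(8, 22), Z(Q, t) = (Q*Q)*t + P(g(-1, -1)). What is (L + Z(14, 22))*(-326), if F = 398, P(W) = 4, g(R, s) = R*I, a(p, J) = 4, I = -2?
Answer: -2846469/2 ≈ -1.4232e+6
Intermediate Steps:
g(R, s) = -2*R (g(R, s) = R*(-2) = -2*R)
Z(Q, t) = 4 + t*Q**2 (Z(Q, t) = (Q*Q)*t + 4 = Q**2*t + 4 = t*Q**2 + 4 = 4 + t*Q**2)
L = 199/4 (L = (398/4)/2 = (398*(1/4))/2 = (1/2)*(199/2) = 199/4 ≈ 49.750)
(L + Z(14, 22))*(-326) = (199/4 + (4 + 22*14**2))*(-326) = (199/4 + (4 + 22*196))*(-326) = (199/4 + (4 + 4312))*(-326) = (199/4 + 4316)*(-326) = (17463/4)*(-326) = -2846469/2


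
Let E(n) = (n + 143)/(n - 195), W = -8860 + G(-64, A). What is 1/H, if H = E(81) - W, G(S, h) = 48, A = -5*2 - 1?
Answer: 57/502172 ≈ 0.00011351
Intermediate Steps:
A = -11 (A = -10 - 1 = -11)
W = -8812 (W = -8860 + 48 = -8812)
E(n) = (143 + n)/(-195 + n)
H = 502172/57 (H = (143 + 81)/(-195 + 81) - 1*(-8812) = 224/(-114) + 8812 = -1/114*224 + 8812 = -112/57 + 8812 = 502172/57 ≈ 8810.0)
1/H = 1/(502172/57) = 57/502172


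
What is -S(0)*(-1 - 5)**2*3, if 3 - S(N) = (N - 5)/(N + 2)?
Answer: -594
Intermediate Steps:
S(N) = 3 - (-5 + N)/(2 + N) (S(N) = 3 - (N - 5)/(N + 2) = 3 - (-5 + N)/(2 + N))
-S(0)*(-1 - 5)**2*3 = -((11 + 2*0)/(2 + 0))*(-1 - 5)**2*3 = -((11 + 0)/2)*(-6)**2*3 = -((1/2)*11)*36*3 = -(11/2)*36*3 = -198*3 = -1*594 = -594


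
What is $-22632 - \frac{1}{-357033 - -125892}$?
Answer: $- \frac{5231183111}{231141} \approx -22632.0$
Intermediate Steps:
$-22632 - \frac{1}{-357033 - -125892} = -22632 - \frac{1}{-357033 + 125892} = -22632 - \frac{1}{-231141} = -22632 - - \frac{1}{231141} = -22632 + \frac{1}{231141} = - \frac{5231183111}{231141}$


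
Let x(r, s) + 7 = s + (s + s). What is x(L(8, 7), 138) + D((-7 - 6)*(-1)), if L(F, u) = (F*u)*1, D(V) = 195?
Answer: 602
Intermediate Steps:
L(F, u) = F*u
x(r, s) = -7 + 3*s (x(r, s) = -7 + (s + (s + s)) = -7 + (s + 2*s) = -7 + 3*s)
x(L(8, 7), 138) + D((-7 - 6)*(-1)) = (-7 + 3*138) + 195 = (-7 + 414) + 195 = 407 + 195 = 602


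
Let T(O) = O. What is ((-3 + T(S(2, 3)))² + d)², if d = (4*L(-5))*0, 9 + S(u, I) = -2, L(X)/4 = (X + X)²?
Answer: 38416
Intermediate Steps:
L(X) = 16*X² (L(X) = 4*(X + X)² = 4*(2*X)² = 4*(4*X²) = 16*X²)
S(u, I) = -11 (S(u, I) = -9 - 2 = -11)
d = 0 (d = (4*(16*(-5)²))*0 = (4*(16*25))*0 = (4*400)*0 = 1600*0 = 0)
((-3 + T(S(2, 3)))² + d)² = ((-3 - 11)² + 0)² = ((-14)² + 0)² = (196 + 0)² = 196² = 38416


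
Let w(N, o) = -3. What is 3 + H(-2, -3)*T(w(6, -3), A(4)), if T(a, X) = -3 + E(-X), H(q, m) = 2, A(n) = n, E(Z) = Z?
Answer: -11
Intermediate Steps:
T(a, X) = -3 - X
3 + H(-2, -3)*T(w(6, -3), A(4)) = 3 + 2*(-3 - 1*4) = 3 + 2*(-3 - 4) = 3 + 2*(-7) = 3 - 14 = -11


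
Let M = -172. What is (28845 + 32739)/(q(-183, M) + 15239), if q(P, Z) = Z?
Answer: 61584/15067 ≈ 4.0873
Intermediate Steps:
(28845 + 32739)/(q(-183, M) + 15239) = (28845 + 32739)/(-172 + 15239) = 61584/15067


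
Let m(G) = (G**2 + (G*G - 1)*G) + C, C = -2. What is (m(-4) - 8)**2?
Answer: 2916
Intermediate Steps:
m(G) = -2 + G**2 + G*(-1 + G**2) (m(G) = (G**2 + (G*G - 1)*G) - 2 = (G**2 + (G**2 - 1)*G) - 2 = (G**2 + (-1 + G**2)*G) - 2 = (G**2 + G*(-1 + G**2)) - 2 = -2 + G**2 + G*(-1 + G**2))
(m(-4) - 8)**2 = ((-2 + (-4)**2 + (-4)**3 - 1*(-4)) - 8)**2 = ((-2 + 16 - 64 + 4) - 8)**2 = (-46 - 8)**2 = (-54)**2 = 2916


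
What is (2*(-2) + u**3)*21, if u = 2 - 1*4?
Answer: -252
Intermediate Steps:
u = -2 (u = 2 - 4 = -2)
(2*(-2) + u**3)*21 = (2*(-2) + (-2)**3)*21 = (-4 - 8)*21 = -12*21 = -252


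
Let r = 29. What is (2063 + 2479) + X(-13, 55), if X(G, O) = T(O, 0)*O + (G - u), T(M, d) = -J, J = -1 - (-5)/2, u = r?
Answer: 8835/2 ≈ 4417.5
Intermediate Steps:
u = 29
J = 3/2 (J = -1 - (-5)/2 = -1 - 1*(-5/2) = -1 + 5/2 = 3/2 ≈ 1.5000)
T(M, d) = -3/2 (T(M, d) = -1*3/2 = -3/2)
X(G, O) = -29 + G - 3*O/2 (X(G, O) = -3*O/2 + (G - 1*29) = -3*O/2 + (G - 29) = -3*O/2 + (-29 + G) = -29 + G - 3*O/2)
(2063 + 2479) + X(-13, 55) = (2063 + 2479) + (-29 - 13 - 3/2*55) = 4542 + (-29 - 13 - 165/2) = 4542 - 249/2 = 8835/2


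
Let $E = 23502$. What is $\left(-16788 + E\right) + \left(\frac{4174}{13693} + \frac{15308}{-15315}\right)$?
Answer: $\frac{1407835804996}{209708295} \approx 6713.3$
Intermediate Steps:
$\left(-16788 + E\right) + \left(\frac{4174}{13693} + \frac{15308}{-15315}\right) = \left(-16788 + 23502\right) + \left(\frac{4174}{13693} + \frac{15308}{-15315}\right) = 6714 + \left(4174 \cdot \frac{1}{13693} + 15308 \left(- \frac{1}{15315}\right)\right) = 6714 + \left(\frac{4174}{13693} - \frac{15308}{15315}\right) = 6714 - \frac{145687634}{209708295} = \frac{1407835804996}{209708295}$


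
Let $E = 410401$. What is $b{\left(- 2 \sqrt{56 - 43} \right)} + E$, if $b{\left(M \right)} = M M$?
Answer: $410453$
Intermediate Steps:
$b{\left(M \right)} = M^{2}$
$b{\left(- 2 \sqrt{56 - 43} \right)} + E = \left(- 2 \sqrt{56 - 43}\right)^{2} + 410401 = \left(- 2 \sqrt{13}\right)^{2} + 410401 = 52 + 410401 = 410453$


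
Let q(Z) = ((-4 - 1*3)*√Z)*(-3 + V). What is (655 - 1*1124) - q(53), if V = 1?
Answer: -469 - 14*√53 ≈ -570.92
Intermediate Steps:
q(Z) = 14*√Z (q(Z) = ((-4 - 1*3)*√Z)*(-3 + 1) = ((-4 - 3)*√Z)*(-2) = -7*√Z*(-2) = 14*√Z)
(655 - 1*1124) - q(53) = (655 - 1*1124) - 14*√53 = (655 - 1124) - 14*√53 = -469 - 14*√53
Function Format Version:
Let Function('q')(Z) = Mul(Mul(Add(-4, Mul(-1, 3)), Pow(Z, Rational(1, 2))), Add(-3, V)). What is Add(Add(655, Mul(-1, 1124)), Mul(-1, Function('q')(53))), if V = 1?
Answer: Add(-469, Mul(-14, Pow(53, Rational(1, 2)))) ≈ -570.92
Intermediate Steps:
Function('q')(Z) = Mul(14, Pow(Z, Rational(1, 2))) (Function('q')(Z) = Mul(Mul(Add(-4, Mul(-1, 3)), Pow(Z, Rational(1, 2))), Add(-3, 1)) = Mul(Mul(Add(-4, -3), Pow(Z, Rational(1, 2))), -2) = Mul(Mul(-7, Pow(Z, Rational(1, 2))), -2) = Mul(14, Pow(Z, Rational(1, 2))))
Add(Add(655, Mul(-1, 1124)), Mul(-1, Function('q')(53))) = Add(Add(655, Mul(-1, 1124)), Mul(-1, Mul(14, Pow(53, Rational(1, 2))))) = Add(Add(655, -1124), Mul(-14, Pow(53, Rational(1, 2)))) = Add(-469, Mul(-14, Pow(53, Rational(1, 2))))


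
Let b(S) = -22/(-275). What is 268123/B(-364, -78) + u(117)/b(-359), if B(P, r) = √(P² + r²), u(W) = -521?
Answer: -13025/2 + 268123*√205/5330 ≈ -5792.3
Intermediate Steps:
b(S) = 2/25 (b(S) = -22*(-1/275) = 2/25)
268123/B(-364, -78) + u(117)/b(-359) = 268123/(√((-364)² + (-78)²)) - 521/2/25 = 268123/(√(132496 + 6084)) - 521*25/2 = 268123/(√138580) - 13025/2 = 268123/((26*√205)) - 13025/2 = 268123*(√205/5330) - 13025/2 = 268123*√205/5330 - 13025/2 = -13025/2 + 268123*√205/5330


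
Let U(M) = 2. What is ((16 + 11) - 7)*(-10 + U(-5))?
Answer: -160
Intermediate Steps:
((16 + 11) - 7)*(-10 + U(-5)) = ((16 + 11) - 7)*(-10 + 2) = (27 - 7)*(-8) = 20*(-8) = -160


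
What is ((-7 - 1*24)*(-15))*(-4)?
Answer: -1860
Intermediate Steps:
((-7 - 1*24)*(-15))*(-4) = ((-7 - 24)*(-15))*(-4) = -31*(-15)*(-4) = 465*(-4) = -1860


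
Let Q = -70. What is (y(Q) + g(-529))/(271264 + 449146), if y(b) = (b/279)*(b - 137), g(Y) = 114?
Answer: 2572/11166355 ≈ 0.00023033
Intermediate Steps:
y(b) = b*(-137 + b)/279 (y(b) = (b*(1/279))*(-137 + b) = (b/279)*(-137 + b) = b*(-137 + b)/279)
(y(Q) + g(-529))/(271264 + 449146) = ((1/279)*(-70)*(-137 - 70) + 114)/(271264 + 449146) = ((1/279)*(-70)*(-207) + 114)/720410 = (1610/31 + 114)*(1/720410) = (5144/31)*(1/720410) = 2572/11166355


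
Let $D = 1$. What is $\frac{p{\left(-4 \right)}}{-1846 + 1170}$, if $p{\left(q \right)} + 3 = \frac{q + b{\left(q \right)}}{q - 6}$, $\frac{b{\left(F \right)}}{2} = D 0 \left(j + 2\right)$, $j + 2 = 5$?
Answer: $\frac{1}{260} \approx 0.0038462$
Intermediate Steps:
$j = 3$ ($j = -2 + 5 = 3$)
$b{\left(F \right)} = 0$ ($b{\left(F \right)} = 2 \cdot 1 \cdot 0 \left(3 + 2\right) = 2 \cdot 0 \cdot 5 = 2 \cdot 0 = 0$)
$p{\left(q \right)} = -3 + \frac{q}{-6 + q}$ ($p{\left(q \right)} = -3 + \frac{q + 0}{q - 6} = -3 + \frac{q}{-6 + q}$)
$\frac{p{\left(-4 \right)}}{-1846 + 1170} = \frac{2 \frac{1}{-6 - 4} \left(9 - -4\right)}{-1846 + 1170} = \frac{2 \frac{1}{-10} \left(9 + 4\right)}{-676} = - \frac{2 \left(- \frac{1}{10}\right) 13}{676} = \left(- \frac{1}{676}\right) \left(- \frac{13}{5}\right) = \frac{1}{260}$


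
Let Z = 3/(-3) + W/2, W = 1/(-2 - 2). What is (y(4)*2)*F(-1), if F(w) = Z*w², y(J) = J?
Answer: -9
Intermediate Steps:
W = -¼ (W = 1/(-4) = -¼ ≈ -0.25000)
Z = -9/8 (Z = 3/(-3) - ¼/2 = 3*(-⅓) - ¼*½ = -1 - ⅛ = -9/8 ≈ -1.1250)
F(w) = -9*w²/8
(y(4)*2)*F(-1) = (4*2)*(-9/8*(-1)²) = 8*(-9/8*1) = 8*(-9/8) = -9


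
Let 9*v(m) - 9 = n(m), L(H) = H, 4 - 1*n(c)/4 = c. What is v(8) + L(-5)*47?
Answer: -2122/9 ≈ -235.78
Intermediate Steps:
n(c) = 16 - 4*c
v(m) = 25/9 - 4*m/9 (v(m) = 1 + (16 - 4*m)/9 = 1 + (16/9 - 4*m/9) = 25/9 - 4*m/9)
v(8) + L(-5)*47 = (25/9 - 4/9*8) - 5*47 = (25/9 - 32/9) - 235 = -7/9 - 235 = -2122/9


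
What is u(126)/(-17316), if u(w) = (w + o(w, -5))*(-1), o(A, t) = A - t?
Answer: 257/17316 ≈ 0.014842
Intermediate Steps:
u(w) = -5 - 2*w (u(w) = (w + (w - 1*(-5)))*(-1) = (w + (w + 5))*(-1) = (w + (5 + w))*(-1) = (5 + 2*w)*(-1) = -5 - 2*w)
u(126)/(-17316) = (-5 - 2*126)/(-17316) = (-5 - 252)*(-1/17316) = -257*(-1/17316) = 257/17316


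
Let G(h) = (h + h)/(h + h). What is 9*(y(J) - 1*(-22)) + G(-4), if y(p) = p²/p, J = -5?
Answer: 154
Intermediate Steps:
G(h) = 1 (G(h) = (2*h)/((2*h)) = (2*h)*(1/(2*h)) = 1)
y(p) = p
9*(y(J) - 1*(-22)) + G(-4) = 9*(-5 - 1*(-22)) + 1 = 9*(-5 + 22) + 1 = 9*17 + 1 = 153 + 1 = 154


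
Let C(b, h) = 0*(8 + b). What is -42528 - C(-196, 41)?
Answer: -42528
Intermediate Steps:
C(b, h) = 0
-42528 - C(-196, 41) = -42528 - 1*0 = -42528 + 0 = -42528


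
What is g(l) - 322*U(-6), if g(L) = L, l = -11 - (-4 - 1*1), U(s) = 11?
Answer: -3548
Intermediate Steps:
l = -6 (l = -11 - (-4 - 1) = -11 - 1*(-5) = -11 + 5 = -6)
g(l) - 322*U(-6) = -6 - 322*11 = -6 - 3542 = -3548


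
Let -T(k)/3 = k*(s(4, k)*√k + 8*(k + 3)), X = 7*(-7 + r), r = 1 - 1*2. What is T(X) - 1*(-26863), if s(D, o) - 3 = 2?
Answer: -44369 + 1680*I*√14 ≈ -44369.0 + 6286.0*I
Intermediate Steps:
s(D, o) = 5 (s(D, o) = 3 + 2 = 5)
r = -1 (r = 1 - 2 = -1)
X = -56 (X = 7*(-7 - 1) = 7*(-8) = -56)
T(k) = -3*k*(24 + 5*√k + 8*k) (T(k) = -3*k*(5*√k + 8*(k + 3)) = -3*k*(5*√k + 8*(3 + k)) = -3*k*(5*√k + (24 + 8*k)) = -3*k*(24 + 5*√k + 8*k))
T(X) - 1*(-26863) = (-72*(-56) - 24*(-56)² - (-1680)*I*√14) - 1*(-26863) = (4032 - 24*3136 - (-1680)*I*√14) + 26863 = (4032 - 75264 + 1680*I*√14) + 26863 = (-71232 + 1680*I*√14) + 26863 = -44369 + 1680*I*√14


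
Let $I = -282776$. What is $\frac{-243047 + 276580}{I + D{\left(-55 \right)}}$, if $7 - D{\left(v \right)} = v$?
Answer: $- \frac{33533}{282714} \approx -0.11861$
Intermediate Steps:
$D{\left(v \right)} = 7 - v$
$\frac{-243047 + 276580}{I + D{\left(-55 \right)}} = \frac{-243047 + 276580}{-282776 + \left(7 - -55\right)} = \frac{33533}{-282776 + \left(7 + 55\right)} = \frac{33533}{-282776 + 62} = \frac{33533}{-282714} = 33533 \left(- \frac{1}{282714}\right) = - \frac{33533}{282714}$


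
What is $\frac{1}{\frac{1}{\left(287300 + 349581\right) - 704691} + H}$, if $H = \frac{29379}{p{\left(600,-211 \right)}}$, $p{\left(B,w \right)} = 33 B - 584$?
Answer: $\frac{651518480}{996085387} \approx 0.65408$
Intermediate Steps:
$p{\left(B,w \right)} = -584 + 33 B$
$H = \frac{29379}{19216}$ ($H = \frac{29379}{-584 + 33 \cdot 600} = \frac{29379}{-584 + 19800} = \frac{29379}{19216} \approx 1.5289$)
$\frac{1}{\frac{1}{\left(287300 + 349581\right) - 704691} + H} = \frac{1}{\frac{1}{\left(287300 + 349581\right) - 704691} + \frac{29379}{19216}} = \frac{1}{\frac{1}{636881 - 704691} + \frac{29379}{19216}} = \frac{1}{\frac{1}{-67810} + \frac{29379}{19216}} = \frac{1}{- \frac{1}{67810} + \frac{29379}{19216}} = \frac{1}{\frac{996085387}{651518480}} = \frac{651518480}{996085387}$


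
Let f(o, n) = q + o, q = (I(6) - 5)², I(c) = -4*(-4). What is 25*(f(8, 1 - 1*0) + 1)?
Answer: 3250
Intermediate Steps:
I(c) = 16
q = 121 (q = (16 - 5)² = 11² = 121)
f(o, n) = 121 + o
25*(f(8, 1 - 1*0) + 1) = 25*((121 + 8) + 1) = 25*(129 + 1) = 25*130 = 3250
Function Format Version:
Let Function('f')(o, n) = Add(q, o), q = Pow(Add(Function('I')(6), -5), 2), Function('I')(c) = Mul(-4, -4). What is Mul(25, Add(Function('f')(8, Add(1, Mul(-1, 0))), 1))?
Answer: 3250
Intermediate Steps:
Function('I')(c) = 16
q = 121 (q = Pow(Add(16, -5), 2) = Pow(11, 2) = 121)
Function('f')(o, n) = Add(121, o)
Mul(25, Add(Function('f')(8, Add(1, Mul(-1, 0))), 1)) = Mul(25, Add(Add(121, 8), 1)) = Mul(25, Add(129, 1)) = Mul(25, 130) = 3250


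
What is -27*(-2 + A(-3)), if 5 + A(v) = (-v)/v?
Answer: 216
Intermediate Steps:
A(v) = -6 (A(v) = -5 + (-v)/v = -5 - 1 = -6)
-27*(-2 + A(-3)) = -27*(-2 - 6) = -27*(-8) = 216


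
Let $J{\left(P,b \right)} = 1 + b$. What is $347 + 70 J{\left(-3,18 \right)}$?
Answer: $1677$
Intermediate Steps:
$347 + 70 J{\left(-3,18 \right)} = 347 + 70 \left(1 + 18\right) = 347 + 70 \cdot 19 = 347 + 1330 = 1677$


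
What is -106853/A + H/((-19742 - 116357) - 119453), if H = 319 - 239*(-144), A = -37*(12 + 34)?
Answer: 13623689443/217474752 ≈ 62.645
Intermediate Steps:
A = -1702 (A = -37*46 = -1702)
H = 34735 (H = 319 + 34416 = 34735)
-106853/A + H/((-19742 - 116357) - 119453) = -106853/(-1702) + 34735/((-19742 - 116357) - 119453) = -106853*(-1/1702) + 34735/(-136099 - 119453) = 106853/1702 + 34735/(-255552) = 106853/1702 + 34735*(-1/255552) = 106853/1702 - 34735/255552 = 13623689443/217474752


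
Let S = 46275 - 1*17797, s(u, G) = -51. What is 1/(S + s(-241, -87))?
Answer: 1/28427 ≈ 3.5178e-5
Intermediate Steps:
S = 28478 (S = 46275 - 17797 = 28478)
1/(S + s(-241, -87)) = 1/(28478 - 51) = 1/28427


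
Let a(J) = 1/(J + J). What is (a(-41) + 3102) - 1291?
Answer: 148501/82 ≈ 1811.0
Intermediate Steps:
a(J) = 1/(2*J)
(a(-41) + 3102) - 1291 = ((½)/(-41) + 3102) - 1291 = ((½)*(-1/41) + 3102) - 1291 = (-1/82 + 3102) - 1291 = 254363/82 - 1291 = 148501/82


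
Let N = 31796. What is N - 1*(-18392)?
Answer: 50188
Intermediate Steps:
N - 1*(-18392) = 31796 - 1*(-18392) = 31796 + 18392 = 50188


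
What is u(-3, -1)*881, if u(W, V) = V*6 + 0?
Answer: -5286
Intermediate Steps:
u(W, V) = 6*V (u(W, V) = 6*V + 0 = 6*V)
u(-3, -1)*881 = (6*(-1))*881 = -6*881 = -5286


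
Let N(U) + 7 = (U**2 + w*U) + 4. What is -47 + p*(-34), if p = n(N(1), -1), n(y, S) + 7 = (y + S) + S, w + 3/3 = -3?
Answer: 463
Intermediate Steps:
w = -4 (w = -1 - 3 = -4)
N(U) = -3 + U**2 - 4*U (N(U) = -7 + ((U**2 - 4*U) + 4) = -7 + (4 + U**2 - 4*U) = -3 + U**2 - 4*U)
n(y, S) = -7 + y + 2*S (n(y, S) = -7 + ((y + S) + S) = -7 + ((S + y) + S) = -7 + (y + 2*S) = -7 + y + 2*S)
p = -15 (p = -7 + (-3 + 1**2 - 4*1) + 2*(-1) = -7 + (-3 + 1 - 4) - 2 = -7 - 6 - 2 = -15)
-47 + p*(-34) = -47 - 15*(-34) = -47 + 510 = 463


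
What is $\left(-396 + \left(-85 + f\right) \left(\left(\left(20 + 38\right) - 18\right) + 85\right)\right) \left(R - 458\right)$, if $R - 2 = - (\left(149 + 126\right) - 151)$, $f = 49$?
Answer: $2839680$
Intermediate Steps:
$R = -122$ ($R = 2 - \left(\left(149 + 126\right) - 151\right) = 2 - \left(275 - 151\right) = 2 - 124 = -122$)
$\left(-396 + \left(-85 + f\right) \left(\left(\left(20 + 38\right) - 18\right) + 85\right)\right) \left(R - 458\right) = \left(-396 + \left(-85 + 49\right) \left(\left(\left(20 + 38\right) - 18\right) + 85\right)\right) \left(-122 - 458\right) = \left(-396 - 36 \left(\left(58 - 18\right) + 85\right)\right) \left(-580\right) = \left(-396 - 36 \left(40 + 85\right)\right) \left(-580\right) = \left(-396 - 4500\right) \left(-580\right) = \left(-4896\right) \left(-580\right) = 2839680$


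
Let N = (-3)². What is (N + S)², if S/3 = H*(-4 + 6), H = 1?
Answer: 225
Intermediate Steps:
N = 9
S = 6 (S = 3*(1*(-4 + 6)) = 3*(1*2) = 3*2 = 6)
(N + S)² = (9 + 6)² = 15² = 225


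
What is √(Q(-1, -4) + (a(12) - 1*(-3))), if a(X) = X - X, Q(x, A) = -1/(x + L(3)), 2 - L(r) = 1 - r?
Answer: 2*√6/3 ≈ 1.6330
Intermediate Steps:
L(r) = 1 + r (L(r) = 2 - (1 - r) = 2 + (-1 + r) = 1 + r)
Q(x, A) = -1/(4 + x) (Q(x, A) = -1/(x + (1 + 3)) = -1/(x + 4) = -1/(4 + x))
a(X) = 0
√(Q(-1, -4) + (a(12) - 1*(-3))) = √(-1/(4 - 1) + (0 - 1*(-3))) = √(-1/3 + (0 + 3)) = √(-1*⅓ + 3) = √(-⅓ + 3) = √(8/3) = 2*√6/3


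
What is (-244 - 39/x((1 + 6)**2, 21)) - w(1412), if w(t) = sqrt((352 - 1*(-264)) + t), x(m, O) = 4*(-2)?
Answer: -1913/8 - 26*sqrt(3) ≈ -284.16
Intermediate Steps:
x(m, O) = -8
w(t) = sqrt(616 + t) (w(t) = sqrt((352 + 264) + t) = sqrt(616 + t))
(-244 - 39/x((1 + 6)**2, 21)) - w(1412) = (-244 - 39/(-8)) - sqrt(616 + 1412) = (-244 - 1/8*(-39)) - sqrt(2028) = (-244 + 39/8) - 26*sqrt(3) = -1913/8 - 26*sqrt(3)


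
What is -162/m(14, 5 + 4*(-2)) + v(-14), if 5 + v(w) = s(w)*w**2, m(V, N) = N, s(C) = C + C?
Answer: -5439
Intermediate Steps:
s(C) = 2*C
v(w) = -5 + 2*w**3 (v(w) = -5 + (2*w)*w**2 = -5 + 2*w**3)
-162/m(14, 5 + 4*(-2)) + v(-14) = -162/(5 + 4*(-2)) + (-5 + 2*(-14)**3) = -162/(5 - 8) + (-5 + 2*(-2744)) = -162/(-3) + (-5 - 5488) = -162*(-1/3) - 5493 = 54 - 5493 = -5439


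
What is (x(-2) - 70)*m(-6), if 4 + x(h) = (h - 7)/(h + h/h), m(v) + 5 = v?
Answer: 715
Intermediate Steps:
m(v) = -5 + v
x(h) = -4 + (-7 + h)/(1 + h) (x(h) = -4 + (h - 7)/(h + h/h) = -4 + (-7 + h)/(h + 1) = -4 + (-7 + h)/(1 + h))
(x(-2) - 70)*m(-6) = ((-11 - 3*(-2))/(1 - 2) - 70)*(-5 - 6) = ((-11 + 6)/(-1) - 70)*(-11) = (-1*(-5) - 70)*(-11) = (5 - 70)*(-11) = -65*(-11) = 715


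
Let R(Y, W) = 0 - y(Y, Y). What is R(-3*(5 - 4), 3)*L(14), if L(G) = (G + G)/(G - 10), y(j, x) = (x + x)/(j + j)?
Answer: -7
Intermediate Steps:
y(j, x) = x/j (y(j, x) = (2*x)/((2*j)) = (2*x)*(1/(2*j)) = x/j)
L(G) = 2*G/(-10 + G) (L(G) = (2*G)/(-10 + G) = 2*G/(-10 + G))
R(Y, W) = -1 (R(Y, W) = 0 - Y/Y = 0 - 1*1 = 0 - 1 = -1)
R(-3*(5 - 4), 3)*L(14) = -2*14/(-10 + 14) = -2*14/4 = -1*7 = -7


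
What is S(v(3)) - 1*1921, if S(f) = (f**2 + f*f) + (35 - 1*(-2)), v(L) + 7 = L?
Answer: -1852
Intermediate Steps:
v(L) = -7 + L
S(f) = 37 + 2*f**2 (S(f) = (f**2 + f**2) + (35 + 2) = 2*f**2 + 37 = 37 + 2*f**2)
S(v(3)) - 1*1921 = (37 + 2*(-7 + 3)**2) - 1*1921 = (37 + 2*(-4)**2) - 1921 = (37 + 2*16) - 1921 = (37 + 32) - 1921 = 69 - 1921 = -1852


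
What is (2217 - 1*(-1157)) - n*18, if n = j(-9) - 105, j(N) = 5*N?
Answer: 6074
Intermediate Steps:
n = -150 (n = 5*(-9) - 105 = -45 - 105 = -150)
(2217 - 1*(-1157)) - n*18 = (2217 - 1*(-1157)) - (-150)*18 = (2217 + 1157) - 1*(-2700) = 3374 + 2700 = 6074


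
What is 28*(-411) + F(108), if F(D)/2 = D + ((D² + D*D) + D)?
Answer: 35580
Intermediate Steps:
F(D) = 4*D + 4*D² (F(D) = 2*(D + ((D² + D*D) + D)) = 2*(D + ((D² + D²) + D)) = 2*(D + (2*D² + D)) = 2*(D + (D + 2*D²)) = 2*(2*D + 2*D²) = 4*D + 4*D²)
28*(-411) + F(108) = 28*(-411) + 4*108*(1 + 108) = -11508 + 4*108*109 = -11508 + 47088 = 35580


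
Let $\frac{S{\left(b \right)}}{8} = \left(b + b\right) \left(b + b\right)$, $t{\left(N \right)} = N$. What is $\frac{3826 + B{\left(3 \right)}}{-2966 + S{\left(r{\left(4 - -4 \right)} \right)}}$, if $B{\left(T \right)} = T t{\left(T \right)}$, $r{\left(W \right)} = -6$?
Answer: $- \frac{3835}{1814} \approx -2.1141$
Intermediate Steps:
$S{\left(b \right)} = 32 b^{2}$ ($S{\left(b \right)} = 8 \left(b + b\right) \left(b + b\right) = 8 \cdot 2 b 2 b = 8 \cdot 4 b^{2} = 32 b^{2}$)
$B{\left(T \right)} = T^{2}$ ($B{\left(T \right)} = T T = T^{2}$)
$\frac{3826 + B{\left(3 \right)}}{-2966 + S{\left(r{\left(4 - -4 \right)} \right)}} = \frac{3826 + 3^{2}}{-2966 + 32 \left(-6\right)^{2}} = \frac{3826 + 9}{-2966 + 32 \cdot 36} = \frac{3835}{-2966 + 1152} = \frac{3835}{-1814} = 3835 \left(- \frac{1}{1814}\right) = - \frac{3835}{1814}$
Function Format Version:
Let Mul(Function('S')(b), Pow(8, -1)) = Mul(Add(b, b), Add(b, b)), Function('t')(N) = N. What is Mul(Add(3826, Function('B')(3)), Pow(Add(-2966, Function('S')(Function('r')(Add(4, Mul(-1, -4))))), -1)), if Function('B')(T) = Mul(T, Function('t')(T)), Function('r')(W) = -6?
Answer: Rational(-3835, 1814) ≈ -2.1141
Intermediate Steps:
Function('S')(b) = Mul(32, Pow(b, 2)) (Function('S')(b) = Mul(8, Mul(Add(b, b), Add(b, b))) = Mul(8, Mul(Mul(2, b), Mul(2, b))) = Mul(8, Mul(4, Pow(b, 2))) = Mul(32, Pow(b, 2)))
Function('B')(T) = Pow(T, 2) (Function('B')(T) = Mul(T, T) = Pow(T, 2))
Mul(Add(3826, Function('B')(3)), Pow(Add(-2966, Function('S')(Function('r')(Add(4, Mul(-1, -4))))), -1)) = Mul(Add(3826, Pow(3, 2)), Pow(Add(-2966, Mul(32, Pow(-6, 2))), -1)) = Mul(Add(3826, 9), Pow(Add(-2966, Mul(32, 36)), -1)) = Mul(3835, Pow(Add(-2966, 1152), -1)) = Mul(3835, Pow(-1814, -1)) = Mul(3835, Rational(-1, 1814)) = Rational(-3835, 1814)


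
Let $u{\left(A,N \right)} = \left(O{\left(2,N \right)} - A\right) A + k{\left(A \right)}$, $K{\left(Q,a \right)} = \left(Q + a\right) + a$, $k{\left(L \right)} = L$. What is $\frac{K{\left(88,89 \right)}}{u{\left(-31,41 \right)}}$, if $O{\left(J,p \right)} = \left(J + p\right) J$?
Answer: $- \frac{133}{1829} \approx -0.072717$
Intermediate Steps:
$O{\left(J,p \right)} = J \left(J + p\right)$
$K{\left(Q,a \right)} = Q + 2 a$
$u{\left(A,N \right)} = A + A \left(4 - A + 2 N\right)$ ($u{\left(A,N \right)} = \left(2 \left(2 + N\right) - A\right) A + A = \left(\left(4 + 2 N\right) - A\right) A + A = \left(4 - A + 2 N\right) A + A = A \left(4 - A + 2 N\right) + A = A + A \left(4 - A + 2 N\right)$)
$\frac{K{\left(88,89 \right)}}{u{\left(-31,41 \right)}} = \frac{88 + 2 \cdot 89}{\left(-31\right) \left(5 - -31 + 2 \cdot 41\right)} = \frac{88 + 178}{\left(-31\right) \left(5 + 31 + 82\right)} = \frac{266}{\left(-31\right) 118} = \frac{266}{-3658} = 266 \left(- \frac{1}{3658}\right) = - \frac{133}{1829}$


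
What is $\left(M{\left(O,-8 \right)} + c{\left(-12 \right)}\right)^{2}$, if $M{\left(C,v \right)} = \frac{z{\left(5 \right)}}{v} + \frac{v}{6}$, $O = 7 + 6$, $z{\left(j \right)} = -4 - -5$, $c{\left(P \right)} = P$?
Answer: $\frac{104329}{576} \approx 181.13$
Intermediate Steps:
$z{\left(j \right)} = 1$ ($z{\left(j \right)} = -4 + 5 = 1$)
$O = 13$
$M{\left(C,v \right)} = \frac{1}{v} + \frac{v}{6}$ ($M{\left(C,v \right)} = 1 \frac{1}{v} + \frac{v}{6} = \frac{1}{v} + v \frac{1}{6} = \frac{1}{v} + \frac{v}{6}$)
$\left(M{\left(O,-8 \right)} + c{\left(-12 \right)}\right)^{2} = \left(\left(\frac{1}{-8} + \frac{1}{6} \left(-8\right)\right) - 12\right)^{2} = \left(\left(- \frac{1}{8} - \frac{4}{3}\right) - 12\right)^{2} = \left(- \frac{35}{24} - 12\right)^{2} = \left(- \frac{323}{24}\right)^{2} = \frac{104329}{576}$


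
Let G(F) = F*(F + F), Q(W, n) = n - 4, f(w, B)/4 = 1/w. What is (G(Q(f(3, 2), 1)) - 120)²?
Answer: 10404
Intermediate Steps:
f(w, B) = 4/w (f(w, B) = 4*(1/w) = 4/w)
Q(W, n) = -4 + n
G(F) = 2*F² (G(F) = F*(2*F) = 2*F²)
(G(Q(f(3, 2), 1)) - 120)² = (2*(-4 + 1)² - 120)² = (2*(-3)² - 120)² = (2*9 - 120)² = (18 - 120)² = (-102)² = 10404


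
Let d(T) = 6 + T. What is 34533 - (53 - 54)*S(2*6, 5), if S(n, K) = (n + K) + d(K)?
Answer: 34561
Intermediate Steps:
S(n, K) = 6 + n + 2*K (S(n, K) = (n + K) + (6 + K) = (K + n) + (6 + K) = 6 + n + 2*K)
34533 - (53 - 54)*S(2*6, 5) = 34533 - (53 - 54)*(6 + 2*6 + 2*5) = 34533 - (-1)*(6 + 12 + 10) = 34533 - (-1)*28 = 34533 - 1*(-28) = 34533 + 28 = 34561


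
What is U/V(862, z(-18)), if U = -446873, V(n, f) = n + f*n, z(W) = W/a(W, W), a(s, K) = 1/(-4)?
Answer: -446873/62926 ≈ -7.1016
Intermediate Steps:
a(s, K) = -¼
z(W) = -4*W (z(W) = W/(-¼) = W*(-4) = -4*W)
U/V(862, z(-18)) = -446873*1/(862*(1 - 4*(-18))) = -446873*1/(862*(1 + 72)) = -446873/(862*73) = -446873/62926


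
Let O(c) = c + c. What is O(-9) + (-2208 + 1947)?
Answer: -279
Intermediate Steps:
O(c) = 2*c
O(-9) + (-2208 + 1947) = 2*(-9) + (-2208 + 1947) = -18 - 261 = -279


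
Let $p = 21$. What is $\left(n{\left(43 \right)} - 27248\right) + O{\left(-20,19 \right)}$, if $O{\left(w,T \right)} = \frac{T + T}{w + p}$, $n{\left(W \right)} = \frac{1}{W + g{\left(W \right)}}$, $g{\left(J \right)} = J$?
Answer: $- \frac{2340059}{86} \approx -27210.0$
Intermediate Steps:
$n{\left(W \right)} = \frac{1}{2 W}$ ($n{\left(W \right)} = \frac{1}{W + W} = \frac{1}{2 W}$)
$O{\left(w,T \right)} = \frac{2 T}{21 + w}$ ($O{\left(w,T \right)} = \frac{T + T}{w + 21} = \frac{2 T}{21 + w}$)
$\left(n{\left(43 \right)} - 27248\right) + O{\left(-20,19 \right)} = \left(\frac{1}{2 \cdot 43} - 27248\right) + 2 \cdot 19 \frac{1}{21 - 20} = \left(\frac{1}{2} \cdot \frac{1}{43} - 27248\right) + 2 \cdot 19 \cdot 1^{-1} = \left(\frac{1}{86} - 27248\right) + 2 \cdot 19 \cdot 1 = - \frac{2343327}{86} + 38 = - \frac{2340059}{86}$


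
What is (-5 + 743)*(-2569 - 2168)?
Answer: -3495906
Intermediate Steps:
(-5 + 743)*(-2569 - 2168) = 738*(-4737) = -3495906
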